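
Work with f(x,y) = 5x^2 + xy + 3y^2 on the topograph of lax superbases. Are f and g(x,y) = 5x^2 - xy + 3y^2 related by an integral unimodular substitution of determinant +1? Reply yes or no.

D₁ = -59, D₂ = -59
f: flip: (5,1,3)→(3,-1,5)
f: reduced (well bottom): (3,-1,5) with a≤c, −a<b≤a
g: flip: (5,-1,3)→(3,1,5)
g: reduced (well bottom): (3,1,5) with a≤c, −a<b≤a
reduced forms (3, -1, 5) vs (3, 1, 5) ⇒ inequivalent

no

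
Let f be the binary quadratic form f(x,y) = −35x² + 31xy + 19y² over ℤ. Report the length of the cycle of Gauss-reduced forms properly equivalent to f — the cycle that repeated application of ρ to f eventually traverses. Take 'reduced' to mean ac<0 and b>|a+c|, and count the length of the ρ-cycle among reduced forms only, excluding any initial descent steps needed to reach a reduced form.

D = 3621, ⌊√D⌋ = 60
river: ρ → (19,45,-21)
river: ρ → (-21,39,25)
river: ρ → (25,11,-35)
river: ρ → (-35,59,1)
river: ρ → (1,59,-35)
river: ρ → (-35,11,25)
river: ρ → (25,39,-21)
river: ρ → (-21,45,19)
river: ρ → (19,31,-35)
river: ρ → (-35,39,15)
river: ρ → (15,51,-17)
river: ρ → (-17,51,15)
river: ρ → (15,39,-35)
river: ρ → (-35,31,19)
ρ-cycle length = 14 (tail of 0 descent steps not counted)

14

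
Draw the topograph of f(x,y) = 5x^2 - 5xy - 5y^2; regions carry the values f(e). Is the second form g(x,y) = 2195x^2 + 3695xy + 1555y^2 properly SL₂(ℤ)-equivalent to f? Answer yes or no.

D₁ = 125, D₂ = 125
river cycle of f (length 2): (-5, 5, 5), (5, 5, -5)
river cycle of g (length 2): (5, 5, -5), (-5, 5, 5)
cycles coincide ⇒ equivalent

yes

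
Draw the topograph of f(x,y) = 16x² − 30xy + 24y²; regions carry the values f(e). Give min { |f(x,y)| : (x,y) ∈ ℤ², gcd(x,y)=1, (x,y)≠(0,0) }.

translate: b→2 (≡-30 mod 32), so (16,-30,24)→(16,2,10)
flip: (16,2,10)→(10,-2,16)
reduced (well bottom): (10,-2,16) with a≤c, −a<b≤a
well minimum = a = 10

10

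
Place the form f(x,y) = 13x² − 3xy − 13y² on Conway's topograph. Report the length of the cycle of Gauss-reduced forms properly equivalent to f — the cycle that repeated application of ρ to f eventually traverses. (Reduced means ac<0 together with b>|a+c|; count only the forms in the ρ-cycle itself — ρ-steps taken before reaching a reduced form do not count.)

D = 685, ⌊√D⌋ = 26
descent: ρ → (-13,3,13)  [lands on river]
river: ρ → (13,23,-3)
river: ρ → (-3,25,5)
river: ρ → (5,25,-3)
river: ρ → (-3,23,13)
river: ρ → (13,3,-13)
river: ρ → (-13,23,3)
river: ρ → (3,25,-5)
river: ρ → (-5,25,3)
river: ρ → (3,23,-13)
ρ-cycle length = 10 (tail of 1 descent step not counted)

10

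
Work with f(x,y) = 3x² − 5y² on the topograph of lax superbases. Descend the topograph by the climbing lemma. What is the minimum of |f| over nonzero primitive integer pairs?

descent: ρ → (-5,0,3)
descent: ρ → (3,6,-2)  [lands on river]
river: ρ → (-2,6,3)
closes: descent 2, river 2
min |a| on river = 2

2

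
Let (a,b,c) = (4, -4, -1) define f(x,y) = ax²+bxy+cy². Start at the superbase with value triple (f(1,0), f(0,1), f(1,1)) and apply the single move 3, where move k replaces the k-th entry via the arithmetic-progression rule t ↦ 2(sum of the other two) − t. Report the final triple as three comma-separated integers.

start (4,-1,-1) = (f(1,0),f(0,1),f(1,1))
replace slot 3: 2·(4+(-1)) − (-1) = 7 → (4,-1,7)

4,-1,7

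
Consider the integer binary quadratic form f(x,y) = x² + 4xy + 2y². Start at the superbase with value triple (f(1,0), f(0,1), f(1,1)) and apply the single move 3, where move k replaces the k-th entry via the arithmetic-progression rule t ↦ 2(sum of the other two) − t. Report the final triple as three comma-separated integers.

start (1,2,7) = (f(1,0),f(0,1),f(1,1))
replace slot 3: 2·(1+2) − 7 = -1 → (1,2,-1)

1,2,-1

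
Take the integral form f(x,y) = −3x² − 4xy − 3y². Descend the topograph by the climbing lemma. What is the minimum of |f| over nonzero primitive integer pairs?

translate: b→-2 (≡4 mod 6), so (3,4,3)→(3,-2,2)
flip: (3,-2,2)→(2,2,3)
reduced (well bottom): (2,2,3) with a≤c, −a<b≤a
well minimum |f| = |-2| = 2 (negative-definite)

2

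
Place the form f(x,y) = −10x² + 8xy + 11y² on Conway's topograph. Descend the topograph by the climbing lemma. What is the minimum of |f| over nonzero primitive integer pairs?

river: ρ → (11,14,-7)
river: ρ → (-7,14,11)
river: ρ → (11,8,-10)
river: ρ → (-10,12,9)
river: ρ → (9,6,-13)
river: ρ → (-13,20,2)
river: ρ → (2,20,-13)
river: ρ → (-13,6,9)
river: ρ → (9,12,-10)
river: ρ → (-10,8,11)
closes: descent 0, river 10
min |a| on river = 2

2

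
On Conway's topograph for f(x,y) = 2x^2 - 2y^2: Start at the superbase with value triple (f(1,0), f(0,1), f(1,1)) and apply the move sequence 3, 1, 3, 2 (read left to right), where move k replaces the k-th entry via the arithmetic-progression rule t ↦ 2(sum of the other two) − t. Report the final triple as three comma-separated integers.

start (2,-2,0) = (f(1,0),f(0,1),f(1,1))
replace slot 3: 2·(2+(-2)) − 0 = 0 → (2,-2,0)
replace slot 1: 2·((-2)+0) − 2 = -6 → (-6,-2,0)
replace slot 3: 2·((-6)+(-2)) − 0 = -16 → (-6,-2,-16)
replace slot 2: 2·((-6)+(-16)) − (-2) = -42 → (-6,-42,-16)

-6,-42,-16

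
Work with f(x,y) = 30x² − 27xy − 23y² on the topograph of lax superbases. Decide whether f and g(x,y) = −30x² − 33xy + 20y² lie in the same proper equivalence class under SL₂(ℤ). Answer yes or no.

D₁ = 3489, D₂ = 3489
river cycle of f (length 52): (-23, 27, 30), (30, 33, -20), (-20, 47, 16), (16, 49, -17), (-17, 53, 10), (10, 47, -32), (-32, 17, 25), (25, 33, -24), (-24, 15, 34), (34, 53, -5), … (42 more)
river cycle of g (length 52): (20, 33, -30), (-30, 27, 23), (23, 19, -34), (-34, 49, 8), (8, 47, -40), (-40, 33, 15), (15, 57, -4), (-4, 55, 29), (29, 3, -30), (-30, 57, 2), … (42 more)
cycles differ ⇒ inequivalent

no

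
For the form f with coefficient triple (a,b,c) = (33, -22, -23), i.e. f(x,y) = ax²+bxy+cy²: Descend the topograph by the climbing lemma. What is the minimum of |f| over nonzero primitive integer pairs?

descent: ρ → (-23,22,33)  [lands on river]
river: ρ → (33,44,-12)
river: ρ → (-12,52,17)
river: ρ → (17,50,-15)
river: ρ → (-15,40,32)
river: ρ → (32,24,-23)
closes: descent 1, river 6
min |a| on river = 12

12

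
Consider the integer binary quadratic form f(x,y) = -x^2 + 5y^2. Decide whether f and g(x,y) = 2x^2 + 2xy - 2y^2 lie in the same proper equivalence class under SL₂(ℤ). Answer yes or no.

D₁ = 20, D₂ = 20
river cycle of f (length 2): (-1, 4, 1), (1, 4, -1)
river cycle of g (length 2): (-2, 2, 2), (2, 2, -2)
cycles differ ⇒ inequivalent

no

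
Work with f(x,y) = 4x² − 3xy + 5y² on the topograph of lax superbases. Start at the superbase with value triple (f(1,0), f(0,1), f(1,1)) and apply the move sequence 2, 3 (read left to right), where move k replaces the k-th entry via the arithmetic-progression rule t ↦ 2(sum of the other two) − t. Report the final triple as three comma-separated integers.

start (4,5,6) = (f(1,0),f(0,1),f(1,1))
replace slot 2: 2·(4+6) − 5 = 15 → (4,15,6)
replace slot 3: 2·(4+15) − 6 = 32 → (4,15,32)

4,15,32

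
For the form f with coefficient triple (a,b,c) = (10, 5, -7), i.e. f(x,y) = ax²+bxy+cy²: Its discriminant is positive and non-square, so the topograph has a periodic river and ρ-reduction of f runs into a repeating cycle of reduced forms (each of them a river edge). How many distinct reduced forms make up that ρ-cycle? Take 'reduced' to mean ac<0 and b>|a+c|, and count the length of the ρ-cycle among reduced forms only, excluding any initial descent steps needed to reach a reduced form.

D = 305, ⌊√D⌋ = 17
river: ρ → (-7,9,8)
river: ρ → (8,7,-8)
river: ρ → (-8,9,7)
river: ρ → (7,5,-10)
river: ρ → (-10,15,2)
river: ρ → (2,17,-2)
river: ρ → (-2,15,10)
river: ρ → (10,5,-7)
ρ-cycle length = 8 (tail of 0 descent steps not counted)

8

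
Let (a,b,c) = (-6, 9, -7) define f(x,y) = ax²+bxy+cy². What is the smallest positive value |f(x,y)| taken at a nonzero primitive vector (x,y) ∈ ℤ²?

translate: b→3 (≡-9 mod 12), so (6,-9,7)→(6,3,4)
flip: (6,3,4)→(4,-3,6)
reduced (well bottom): (4,-3,6) with a≤c, −a<b≤a
well minimum |f| = |-4| = 4 (negative-definite)

4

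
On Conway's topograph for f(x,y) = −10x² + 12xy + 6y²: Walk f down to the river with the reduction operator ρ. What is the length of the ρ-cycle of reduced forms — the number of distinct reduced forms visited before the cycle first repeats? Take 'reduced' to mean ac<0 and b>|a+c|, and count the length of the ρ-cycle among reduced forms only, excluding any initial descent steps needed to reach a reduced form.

D = 384, ⌊√D⌋ = 19
river: ρ → (6,12,-10)
river: ρ → (-10,8,8)
river: ρ → (8,8,-10)
river: ρ → (-10,12,6)
ρ-cycle length = 4 (tail of 0 descent steps not counted)

4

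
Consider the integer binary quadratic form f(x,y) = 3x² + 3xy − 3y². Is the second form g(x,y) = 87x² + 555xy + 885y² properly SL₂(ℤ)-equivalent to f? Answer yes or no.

D₁ = 45, D₂ = 45
river cycle of f (length 2): (-3, 3, 3), (3, 3, -3)
river cycle of g (length 2): (3, 3, -3), (-3, 3, 3)
cycles coincide ⇒ equivalent

yes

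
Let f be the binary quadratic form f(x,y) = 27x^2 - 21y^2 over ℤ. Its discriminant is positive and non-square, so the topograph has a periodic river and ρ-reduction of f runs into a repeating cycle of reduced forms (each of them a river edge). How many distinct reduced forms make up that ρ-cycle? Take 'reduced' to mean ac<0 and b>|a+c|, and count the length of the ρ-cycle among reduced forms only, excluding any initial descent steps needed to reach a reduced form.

D = 2268, ⌊√D⌋ = 47
descent: ρ → (-21,42,6)  [lands on river]
river: ρ → (6,42,-21)
ρ-cycle length = 2 (tail of 1 descent step not counted)

2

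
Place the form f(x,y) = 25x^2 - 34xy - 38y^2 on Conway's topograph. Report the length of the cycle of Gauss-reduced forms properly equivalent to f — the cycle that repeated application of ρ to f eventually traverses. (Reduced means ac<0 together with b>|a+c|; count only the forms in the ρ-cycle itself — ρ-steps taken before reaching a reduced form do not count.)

D = 4956, ⌊√D⌋ = 70
descent: ρ → (-38,34,25)  [lands on river]
river: ρ → (25,66,-6)
river: ρ → (-6,66,25)
river: ρ → (25,34,-38)
river: ρ → (-38,42,21)
river: ρ → (21,42,-38)
ρ-cycle length = 6 (tail of 1 descent step not counted)

6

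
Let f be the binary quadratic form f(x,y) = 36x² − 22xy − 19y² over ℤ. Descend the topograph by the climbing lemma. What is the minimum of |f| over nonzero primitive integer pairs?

descent: ρ → (-19,22,36)  [lands on river]
river: ρ → (36,50,-5)
river: ρ → (-5,50,36)
river: ρ → (36,22,-19)
river: ρ → (-19,54,4)
river: ρ → (4,50,-45)
river: ρ → (-45,40,9)
river: ρ → (9,50,-20)
river: ρ → (-20,30,29)
river: ρ → (29,28,-21)
river: ρ → (-21,56,1)
river: ρ → (1,56,-21)
river: ρ → (-21,28,29)
river: ρ → (29,30,-20)
river: ρ → (-20,50,9)
river: ρ → (9,40,-45)
river: ρ → (-45,50,4)
river: ρ → (4,54,-19)
closes: descent 1, river 18
min |a| on river = 1

1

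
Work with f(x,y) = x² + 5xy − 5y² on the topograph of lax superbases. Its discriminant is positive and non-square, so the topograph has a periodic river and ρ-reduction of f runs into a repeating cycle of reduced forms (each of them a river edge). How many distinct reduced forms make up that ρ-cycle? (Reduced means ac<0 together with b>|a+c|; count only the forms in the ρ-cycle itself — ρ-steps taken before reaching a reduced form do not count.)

D = 45, ⌊√D⌋ = 6
river: ρ → (-5,5,1)
river: ρ → (1,5,-5)
ρ-cycle length = 2 (tail of 0 descent steps not counted)

2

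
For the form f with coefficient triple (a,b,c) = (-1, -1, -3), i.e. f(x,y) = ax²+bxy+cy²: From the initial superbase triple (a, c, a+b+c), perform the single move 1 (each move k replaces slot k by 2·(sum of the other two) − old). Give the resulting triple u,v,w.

start (-1,-3,-5) = (f(1,0),f(0,1),f(1,1))
replace slot 1: 2·((-3)+(-5)) − (-1) = -15 → (-15,-3,-5)

-15,-3,-5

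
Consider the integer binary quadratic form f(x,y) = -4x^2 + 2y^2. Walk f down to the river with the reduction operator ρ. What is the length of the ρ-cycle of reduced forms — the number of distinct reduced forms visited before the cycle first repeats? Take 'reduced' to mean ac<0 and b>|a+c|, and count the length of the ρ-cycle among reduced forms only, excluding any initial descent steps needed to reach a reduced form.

D = 32, ⌊√D⌋ = 5
descent: ρ → (2,4,-2)  [lands on river]
river: ρ → (-2,4,2)
ρ-cycle length = 2 (tail of 1 descent step not counted)

2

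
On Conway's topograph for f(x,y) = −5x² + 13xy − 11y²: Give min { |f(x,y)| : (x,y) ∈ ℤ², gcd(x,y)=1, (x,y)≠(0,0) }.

translate: b→-3 (≡-13 mod 10), so (5,-13,11)→(5,-3,3)
flip: (5,-3,3)→(3,3,5)
reduced (well bottom): (3,3,5) with a≤c, −a<b≤a
well minimum |f| = |-3| = 3 (negative-definite)

3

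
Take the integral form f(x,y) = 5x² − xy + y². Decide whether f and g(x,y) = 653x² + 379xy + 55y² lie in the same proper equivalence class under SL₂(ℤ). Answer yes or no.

D₁ = -19, D₂ = -19
f: flip: (5,-1,1)→(1,1,5)
f: reduced (well bottom): (1,1,5) with a≤c, −a<b≤a
g: flip: (653,379,55)→(55,-379,653)
g: translate: b→-49 (≡-379 mod 110), so (55,-379,653)→(55,-49,11)
g: flip: (55,-49,11)→(11,49,55)
g: translate: b→5 (≡49 mod 22), so (11,49,55)→(11,5,1)
g: flip: (11,5,1)→(1,-5,11)
g: translate: b→1 (≡-5 mod 2), so (1,-5,11)→(1,1,5)
g: reduced (well bottom): (1,1,5) with a≤c, −a<b≤a
reduced forms (1, 1, 5) vs (1, 1, 5) ⇒ equivalent

yes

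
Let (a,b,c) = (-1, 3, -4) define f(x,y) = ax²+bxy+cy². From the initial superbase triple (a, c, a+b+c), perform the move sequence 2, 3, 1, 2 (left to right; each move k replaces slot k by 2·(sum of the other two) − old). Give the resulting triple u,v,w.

start (-1,-4,-2) = (f(1,0),f(0,1),f(1,1))
replace slot 2: 2·((-1)+(-2)) − (-4) = -2 → (-1,-2,-2)
replace slot 3: 2·((-1)+(-2)) − (-2) = -4 → (-1,-2,-4)
replace slot 1: 2·((-2)+(-4)) − (-1) = -11 → (-11,-2,-4)
replace slot 2: 2·((-11)+(-4)) − (-2) = -28 → (-11,-28,-4)

-11,-28,-4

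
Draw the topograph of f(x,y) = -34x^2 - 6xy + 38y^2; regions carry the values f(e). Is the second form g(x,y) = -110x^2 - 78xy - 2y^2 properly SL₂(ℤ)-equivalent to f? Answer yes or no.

D₁ = 5204, D₂ = 5204
river cycle of f (length 26): (38, 6, -34), (-34, 62, 10), (10, 58, -46), (-46, 34, 22), (22, 54, -26), (-26, 50, 26), (26, 54, -22), (-22, 34, 46), (46, 58, -10), (-10, 62, 34), … (16 more)
river cycle of g (length 26): (-2, 70, 38), (38, 6, -34), (-34, 62, 10), (10, 58, -46), (-46, 34, 22), (22, 54, -26), (-26, 50, 26), (26, 54, -22), (-22, 34, 46), (46, 58, -10), … (16 more)
cycles coincide ⇒ equivalent

yes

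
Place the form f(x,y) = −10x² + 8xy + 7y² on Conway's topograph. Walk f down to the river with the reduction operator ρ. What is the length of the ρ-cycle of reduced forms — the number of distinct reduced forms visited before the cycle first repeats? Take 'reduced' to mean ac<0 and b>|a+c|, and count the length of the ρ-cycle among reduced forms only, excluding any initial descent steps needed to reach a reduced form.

D = 344, ⌊√D⌋ = 18
river: ρ → (7,6,-11)
river: ρ → (-11,16,2)
river: ρ → (2,16,-11)
river: ρ → (-11,6,7)
river: ρ → (7,8,-10)
river: ρ → (-10,12,5)
river: ρ → (5,18,-1)
river: ρ → (-1,18,5)
river: ρ → (5,12,-10)
river: ρ → (-10,8,7)
ρ-cycle length = 10 (tail of 0 descent steps not counted)

10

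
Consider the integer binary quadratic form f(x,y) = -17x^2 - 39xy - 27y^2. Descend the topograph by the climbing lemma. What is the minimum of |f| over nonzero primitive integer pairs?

translate: b→5 (≡39 mod 34), so (17,39,27)→(17,5,5)
flip: (17,5,5)→(5,-5,17)
translate: b→5 (≡-5 mod 10), so (5,-5,17)→(5,5,17)
reduced (well bottom): (5,5,17) with a≤c, −a<b≤a
well minimum |f| = |-5| = 5 (negative-definite)

5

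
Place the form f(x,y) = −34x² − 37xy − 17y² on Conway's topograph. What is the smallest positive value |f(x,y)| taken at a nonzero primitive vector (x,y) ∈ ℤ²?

translate: b→-31 (≡37 mod 68), so (34,37,17)→(34,-31,14)
flip: (34,-31,14)→(14,31,34)
translate: b→3 (≡31 mod 28), so (14,31,34)→(14,3,17)
reduced (well bottom): (14,3,17) with a≤c, −a<b≤a
well minimum |f| = |-14| = 14 (negative-definite)

14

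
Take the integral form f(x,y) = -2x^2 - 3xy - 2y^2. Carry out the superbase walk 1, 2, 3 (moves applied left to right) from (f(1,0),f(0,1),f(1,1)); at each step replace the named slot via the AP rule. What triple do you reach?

start (-2,-2,-7) = (f(1,0),f(0,1),f(1,1))
replace slot 1: 2·((-2)+(-7)) − (-2) = -16 → (-16,-2,-7)
replace slot 2: 2·((-16)+(-7)) − (-2) = -44 → (-16,-44,-7)
replace slot 3: 2·((-16)+(-44)) − (-7) = -113 → (-16,-44,-113)

-16,-44,-113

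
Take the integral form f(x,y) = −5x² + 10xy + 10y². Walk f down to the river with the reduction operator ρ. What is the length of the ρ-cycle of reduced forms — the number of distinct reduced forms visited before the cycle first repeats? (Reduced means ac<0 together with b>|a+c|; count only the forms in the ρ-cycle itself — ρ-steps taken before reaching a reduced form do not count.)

D = 300, ⌊√D⌋ = 17
river: ρ → (10,10,-5)
river: ρ → (-5,10,10)
ρ-cycle length = 2 (tail of 0 descent steps not counted)

2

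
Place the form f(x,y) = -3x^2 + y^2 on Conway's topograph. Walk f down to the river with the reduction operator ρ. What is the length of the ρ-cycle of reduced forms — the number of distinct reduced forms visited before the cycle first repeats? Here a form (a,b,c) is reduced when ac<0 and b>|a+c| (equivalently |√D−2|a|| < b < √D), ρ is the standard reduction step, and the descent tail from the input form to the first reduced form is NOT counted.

D = 12, ⌊√D⌋ = 3
descent: ρ → (1,2,-2)  [lands on river]
river: ρ → (-2,2,1)
ρ-cycle length = 2 (tail of 1 descent step not counted)

2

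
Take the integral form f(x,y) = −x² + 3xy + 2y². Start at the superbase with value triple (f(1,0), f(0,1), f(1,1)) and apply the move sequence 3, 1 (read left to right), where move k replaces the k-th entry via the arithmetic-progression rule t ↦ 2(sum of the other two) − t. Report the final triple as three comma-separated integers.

start (-1,2,4) = (f(1,0),f(0,1),f(1,1))
replace slot 3: 2·((-1)+2) − 4 = -2 → (-1,2,-2)
replace slot 1: 2·(2+(-2)) − (-1) = 1 → (1,2,-2)

1,2,-2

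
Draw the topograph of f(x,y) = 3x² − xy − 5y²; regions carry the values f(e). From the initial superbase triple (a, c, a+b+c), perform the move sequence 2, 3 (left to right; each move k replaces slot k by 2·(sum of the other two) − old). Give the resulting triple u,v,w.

start (3,-5,-3) = (f(1,0),f(0,1),f(1,1))
replace slot 2: 2·(3+(-3)) − (-5) = 5 → (3,5,-3)
replace slot 3: 2·(3+5) − (-3) = 19 → (3,5,19)

3,5,19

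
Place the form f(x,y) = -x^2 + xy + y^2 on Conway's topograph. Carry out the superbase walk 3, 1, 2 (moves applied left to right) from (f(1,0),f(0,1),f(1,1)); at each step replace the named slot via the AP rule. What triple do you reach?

start (-1,1,1) = (f(1,0),f(0,1),f(1,1))
replace slot 3: 2·((-1)+1) − 1 = -1 → (-1,1,-1)
replace slot 1: 2·(1+(-1)) − (-1) = 1 → (1,1,-1)
replace slot 2: 2·(1+(-1)) − 1 = -1 → (1,-1,-1)

1,-1,-1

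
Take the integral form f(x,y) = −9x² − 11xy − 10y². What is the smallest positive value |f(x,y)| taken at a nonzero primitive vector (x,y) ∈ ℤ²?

translate: b→-7 (≡11 mod 18), so (9,11,10)→(9,-7,8)
flip: (9,-7,8)→(8,7,9)
reduced (well bottom): (8,7,9) with a≤c, −a<b≤a
well minimum |f| = |-8| = 8 (negative-definite)

8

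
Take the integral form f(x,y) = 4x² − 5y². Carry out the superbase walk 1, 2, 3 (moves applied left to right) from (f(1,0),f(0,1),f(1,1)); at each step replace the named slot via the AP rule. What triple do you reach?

start (4,-5,-1) = (f(1,0),f(0,1),f(1,1))
replace slot 1: 2·((-5)+(-1)) − 4 = -16 → (-16,-5,-1)
replace slot 2: 2·((-16)+(-1)) − (-5) = -29 → (-16,-29,-1)
replace slot 3: 2·((-16)+(-29)) − (-1) = -89 → (-16,-29,-89)

-16,-29,-89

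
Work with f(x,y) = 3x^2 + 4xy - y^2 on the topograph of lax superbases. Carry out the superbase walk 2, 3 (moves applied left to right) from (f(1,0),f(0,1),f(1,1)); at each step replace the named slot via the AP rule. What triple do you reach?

start (3,-1,6) = (f(1,0),f(0,1),f(1,1))
replace slot 2: 2·(3+6) − (-1) = 19 → (3,19,6)
replace slot 3: 2·(3+19) − 6 = 38 → (3,19,38)

3,19,38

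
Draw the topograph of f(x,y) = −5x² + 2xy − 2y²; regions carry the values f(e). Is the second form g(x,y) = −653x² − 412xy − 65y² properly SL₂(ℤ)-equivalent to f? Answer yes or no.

D₁ = -36, D₂ = -36
f is negative-definite; reduce −f:
−f: flip: (5,-2,2)→(2,2,5)
−f: reduced (well bottom): (2,2,5) with a≤c, −a<b≤a
flip sign back: reduced form of f is (-2,-2,-5)
g is negative-definite; reduce −g:
−g: flip: (653,412,65)→(65,-412,653)
−g: translate: b→-22 (≡-412 mod 130), so (65,-412,653)→(65,-22,2)
−g: flip: (65,-22,2)→(2,22,65)
−g: translate: b→2 (≡22 mod 4), so (2,22,65)→(2,2,5)
−g: reduced (well bottom): (2,2,5) with a≤c, −a<b≤a
flip sign back: reduced form of g is (-2,-2,-5)
reduced forms (-2, -2, -5) vs (-2, -2, -5) ⇒ equivalent

yes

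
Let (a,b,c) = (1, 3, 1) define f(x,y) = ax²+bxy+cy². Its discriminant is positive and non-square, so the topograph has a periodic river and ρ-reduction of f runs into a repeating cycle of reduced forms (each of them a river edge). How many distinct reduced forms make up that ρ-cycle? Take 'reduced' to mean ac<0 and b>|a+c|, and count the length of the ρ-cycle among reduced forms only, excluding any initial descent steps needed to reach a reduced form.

D = 5, ⌊√D⌋ = 2
descent: ρ → (1,1,-1)  [lands on river]
river: ρ → (-1,1,1)
ρ-cycle length = 2 (tail of 1 descent step not counted)

2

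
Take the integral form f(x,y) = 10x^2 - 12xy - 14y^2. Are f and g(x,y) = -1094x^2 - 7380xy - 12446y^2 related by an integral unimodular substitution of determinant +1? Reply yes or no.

D₁ = 704, D₂ = 704
river cycle of f (length 8): (-14, 12, 10), (10, 8, -16), (-16, 24, 2), (2, 24, -16), (-16, 8, 10), (10, 12, -14), (-14, 16, 8), (8, 16, -14)
river cycle of g (length 8): (-14, 12, 10), (10, 8, -16), (-16, 24, 2), (2, 24, -16), (-16, 8, 10), (10, 12, -14), (-14, 16, 8), (8, 16, -14)
cycles coincide ⇒ equivalent

yes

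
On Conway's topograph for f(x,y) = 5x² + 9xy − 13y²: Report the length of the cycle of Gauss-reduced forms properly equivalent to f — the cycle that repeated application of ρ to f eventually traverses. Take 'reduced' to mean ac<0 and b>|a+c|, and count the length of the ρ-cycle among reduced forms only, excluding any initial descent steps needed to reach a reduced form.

D = 341, ⌊√D⌋ = 18
river: ρ → (-13,17,1)
river: ρ → (1,17,-13)
river: ρ → (-13,9,5)
river: ρ → (5,11,-11)
river: ρ → (-11,11,5)
river: ρ → (5,9,-13)
ρ-cycle length = 6 (tail of 0 descent steps not counted)

6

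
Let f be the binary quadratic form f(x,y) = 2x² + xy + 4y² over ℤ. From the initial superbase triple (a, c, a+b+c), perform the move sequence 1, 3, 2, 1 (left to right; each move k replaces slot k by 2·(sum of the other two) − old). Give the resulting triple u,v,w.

start (2,4,7) = (f(1,0),f(0,1),f(1,1))
replace slot 1: 2·(4+7) − 2 = 20 → (20,4,7)
replace slot 3: 2·(20+4) − 7 = 41 → (20,4,41)
replace slot 2: 2·(20+41) − 4 = 118 → (20,118,41)
replace slot 1: 2·(118+41) − 20 = 298 → (298,118,41)

298,118,41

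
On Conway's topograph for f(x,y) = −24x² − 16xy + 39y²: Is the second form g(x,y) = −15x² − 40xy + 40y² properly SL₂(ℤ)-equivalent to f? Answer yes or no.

D₁ = 4000, D₂ = 4000
river cycle of f (length 18): (39, 16, -24), (-24, 32, 31), (31, 30, -25), (-25, 20, 36), (36, 52, -9), (-9, 56, 24), (24, 40, -25), (-25, 60, 4), (4, 60, -25), (-25, 40, 24), … (8 more)
river cycle of g (length 4): (40, 40, -15), (-15, 50, 25), (25, 50, -15), (-15, 40, 40)
cycles differ ⇒ inequivalent

no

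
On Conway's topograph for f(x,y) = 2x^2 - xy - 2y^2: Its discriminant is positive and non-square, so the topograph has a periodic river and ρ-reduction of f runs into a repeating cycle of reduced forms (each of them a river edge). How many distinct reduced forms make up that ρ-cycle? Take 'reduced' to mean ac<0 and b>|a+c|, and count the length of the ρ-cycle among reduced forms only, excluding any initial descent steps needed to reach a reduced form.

D = 17, ⌊√D⌋ = 4
descent: ρ → (-2,1,2)  [lands on river]
river: ρ → (2,3,-1)
river: ρ → (-1,3,2)
river: ρ → (2,1,-2)
river: ρ → (-2,3,1)
river: ρ → (1,3,-2)
ρ-cycle length = 6 (tail of 1 descent step not counted)

6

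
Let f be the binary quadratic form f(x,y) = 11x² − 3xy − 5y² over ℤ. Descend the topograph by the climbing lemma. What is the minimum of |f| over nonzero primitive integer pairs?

descent: ρ → (-5,13,3)  [lands on river]
river: ρ → (3,11,-9)
river: ρ → (-9,7,5)
river: ρ → (5,13,-3)
river: ρ → (-3,11,9)
river: ρ → (9,7,-5)
closes: descent 1, river 6
min |a| on river = 3

3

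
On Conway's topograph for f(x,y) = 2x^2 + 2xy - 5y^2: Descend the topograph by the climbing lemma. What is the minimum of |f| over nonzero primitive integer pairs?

descent: ρ → (-5,-2,2)
descent: ρ → (2,6,-1)  [lands on river]
river: ρ → (-1,6,2)
closes: descent 2, river 2
min |a| on river = 1

1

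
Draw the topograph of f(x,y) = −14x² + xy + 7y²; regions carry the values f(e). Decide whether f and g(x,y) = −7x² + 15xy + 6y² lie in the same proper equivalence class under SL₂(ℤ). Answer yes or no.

D₁ = 393, D₂ = 393
river cycle of f (length 16): (7, 13, -8), (-8, 19, 1), (1, 19, -8), (-8, 13, 7), (7, 15, -6), (-6, 9, 13), (13, 17, -2), (-2, 19, 4), (4, 13, -14), (-14, 15, 3), … (6 more)
river cycle of g (length 16): (6, 9, -13), (-13, 17, 2), (2, 19, -4), (-4, 13, 14), (14, 15, -3), (-3, 15, 14), (14, 13, -4), (-4, 19, 2), (2, 17, -13), (-13, 9, 6), … (6 more)
cycles differ ⇒ inequivalent

no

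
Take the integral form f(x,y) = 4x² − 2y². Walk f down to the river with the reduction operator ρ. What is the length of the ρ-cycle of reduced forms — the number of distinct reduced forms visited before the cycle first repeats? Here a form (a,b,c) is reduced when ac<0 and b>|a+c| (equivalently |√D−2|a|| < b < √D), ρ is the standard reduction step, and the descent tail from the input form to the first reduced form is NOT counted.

D = 32, ⌊√D⌋ = 5
descent: ρ → (-2,4,2)  [lands on river]
river: ρ → (2,4,-2)
ρ-cycle length = 2 (tail of 1 descent step not counted)

2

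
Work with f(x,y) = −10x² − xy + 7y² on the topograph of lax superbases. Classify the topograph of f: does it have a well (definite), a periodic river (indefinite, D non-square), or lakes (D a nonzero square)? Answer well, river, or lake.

D = b²−4ac = (-1)² − 4·(-10)·7 = 281
D > 0 non-square ⇒ indefinite ⇒ periodic river

river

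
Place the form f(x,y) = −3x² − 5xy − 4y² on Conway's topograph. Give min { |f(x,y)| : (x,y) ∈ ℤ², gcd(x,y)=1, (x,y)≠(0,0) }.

translate: b→-1 (≡5 mod 6), so (3,5,4)→(3,-1,2)
flip: (3,-1,2)→(2,1,3)
reduced (well bottom): (2,1,3) with a≤c, −a<b≤a
well minimum |f| = |-2| = 2 (negative-definite)

2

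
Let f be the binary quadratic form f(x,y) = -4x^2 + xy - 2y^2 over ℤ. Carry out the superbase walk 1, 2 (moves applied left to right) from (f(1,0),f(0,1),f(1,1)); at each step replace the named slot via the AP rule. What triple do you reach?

start (-4,-2,-5) = (f(1,0),f(0,1),f(1,1))
replace slot 1: 2·((-2)+(-5)) − (-4) = -10 → (-10,-2,-5)
replace slot 2: 2·((-10)+(-5)) − (-2) = -28 → (-10,-28,-5)

-10,-28,-5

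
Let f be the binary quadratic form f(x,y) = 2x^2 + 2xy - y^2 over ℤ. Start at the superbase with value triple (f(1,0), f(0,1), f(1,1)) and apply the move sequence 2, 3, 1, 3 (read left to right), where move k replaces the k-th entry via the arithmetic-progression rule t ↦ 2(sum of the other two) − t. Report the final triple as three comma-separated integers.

start (2,-1,3) = (f(1,0),f(0,1),f(1,1))
replace slot 2: 2·(2+3) − (-1) = 11 → (2,11,3)
replace slot 3: 2·(2+11) − 3 = 23 → (2,11,23)
replace slot 1: 2·(11+23) − 2 = 66 → (66,11,23)
replace slot 3: 2·(66+11) − 23 = 131 → (66,11,131)

66,11,131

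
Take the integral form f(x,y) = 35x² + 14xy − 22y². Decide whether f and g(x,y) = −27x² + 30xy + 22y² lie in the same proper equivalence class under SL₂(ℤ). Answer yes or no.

D₁ = 3276, D₂ = 3276
river cycle of f (length 10): (-22, 30, 27), (27, 24, -25), (-25, 26, 26), (26, 26, -25), (-25, 24, 27), (27, 30, -22), (-22, 14, 35), (35, 56, -1), (-1, 56, 35), (35, 14, -22)
river cycle of g (length 10): (22, 14, -35), (-35, 56, 1), (1, 56, -35), (-35, 14, 22), (22, 30, -27), (-27, 24, 25), (25, 26, -26), (-26, 26, 25), (25, 24, -27), (-27, 30, 22)
cycles differ ⇒ inequivalent

no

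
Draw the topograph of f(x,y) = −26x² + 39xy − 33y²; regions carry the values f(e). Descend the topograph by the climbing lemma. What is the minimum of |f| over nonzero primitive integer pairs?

translate: b→13 (≡-39 mod 52), so (26,-39,33)→(26,13,20)
flip: (26,13,20)→(20,-13,26)
reduced (well bottom): (20,-13,26) with a≤c, −a<b≤a
well minimum |f| = |-20| = 20 (negative-definite)

20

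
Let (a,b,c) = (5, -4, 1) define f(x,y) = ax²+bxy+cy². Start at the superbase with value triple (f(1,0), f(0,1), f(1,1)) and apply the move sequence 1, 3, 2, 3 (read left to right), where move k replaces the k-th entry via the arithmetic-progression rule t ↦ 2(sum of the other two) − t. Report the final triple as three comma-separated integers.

start (5,1,2) = (f(1,0),f(0,1),f(1,1))
replace slot 1: 2·(1+2) − 5 = 1 → (1,1,2)
replace slot 3: 2·(1+1) − 2 = 2 → (1,1,2)
replace slot 2: 2·(1+2) − 1 = 5 → (1,5,2)
replace slot 3: 2·(1+5) − 2 = 10 → (1,5,10)

1,5,10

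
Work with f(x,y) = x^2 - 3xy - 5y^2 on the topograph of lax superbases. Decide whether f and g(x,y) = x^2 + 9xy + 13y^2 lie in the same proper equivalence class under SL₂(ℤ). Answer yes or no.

D₁ = 29, D₂ = 29
river cycle of f (length 2): (1, 5, -1), (-1, 5, 1)
river cycle of g (length 2): (1, 5, -1), (-1, 5, 1)
cycles coincide ⇒ equivalent

yes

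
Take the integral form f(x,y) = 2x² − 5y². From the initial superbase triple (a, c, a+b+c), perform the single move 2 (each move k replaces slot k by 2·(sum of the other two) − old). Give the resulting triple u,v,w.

start (2,-5,-3) = (f(1,0),f(0,1),f(1,1))
replace slot 2: 2·(2+(-3)) − (-5) = 3 → (2,3,-3)

2,3,-3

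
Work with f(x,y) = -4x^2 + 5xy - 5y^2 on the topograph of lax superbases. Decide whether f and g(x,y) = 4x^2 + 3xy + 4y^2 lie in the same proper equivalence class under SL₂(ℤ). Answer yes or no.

D₁ = -55, D₂ = -55
f is negative-definite; reduce −f:
−f: translate: b→3 (≡-5 mod 8), so (4,-5,5)→(4,3,4)
−f: reduced (well bottom): (4,3,4) with a≤c, −a<b≤a
flip sign back: reduced form of f is (-4,-3,-4)
g: reduced (well bottom): (4,3,4) with a≤c, −a<b≤a
reduced forms (-4, -3, -4) vs (4, 3, 4) ⇒ inequivalent

no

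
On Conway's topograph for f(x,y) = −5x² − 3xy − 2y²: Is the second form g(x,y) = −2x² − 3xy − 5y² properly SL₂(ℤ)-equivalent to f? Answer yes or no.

D₁ = -31, D₂ = -31
f is negative-definite; reduce −f:
−f: flip: (5,3,2)→(2,-3,5)
−f: translate: b→1 (≡-3 mod 4), so (2,-3,5)→(2,1,4)
−f: reduced (well bottom): (2,1,4) with a≤c, −a<b≤a
flip sign back: reduced form of f is (-2,-1,-4)
g is negative-definite; reduce −g:
−g: translate: b→-1 (≡3 mod 4), so (2,3,5)→(2,-1,4)
−g: reduced (well bottom): (2,-1,4) with a≤c, −a<b≤a
flip sign back: reduced form of g is (-2,1,-4)
reduced forms (-2, -1, -4) vs (-2, 1, -4) ⇒ inequivalent

no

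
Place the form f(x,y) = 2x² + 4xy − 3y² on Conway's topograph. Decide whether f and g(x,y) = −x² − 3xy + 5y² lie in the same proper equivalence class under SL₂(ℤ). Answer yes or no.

D₁ = 40, D₂ = 29
discriminants differ ⇒ not SL₂(ℤ)-equivalent

no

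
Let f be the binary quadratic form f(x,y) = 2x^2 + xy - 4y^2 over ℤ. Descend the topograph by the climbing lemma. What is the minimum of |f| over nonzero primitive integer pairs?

descent: ρ → (-4,-1,2)
descent: ρ → (2,5,-1)  [lands on river]
river: ρ → (-1,5,2)
river: ρ → (2,3,-3)
river: ρ → (-3,3,2)
closes: descent 2, river 4
min |a| on river = 1

1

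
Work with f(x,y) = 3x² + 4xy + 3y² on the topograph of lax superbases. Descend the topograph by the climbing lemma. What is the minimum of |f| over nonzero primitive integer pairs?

translate: b→-2 (≡4 mod 6), so (3,4,3)→(3,-2,2)
flip: (3,-2,2)→(2,2,3)
reduced (well bottom): (2,2,3) with a≤c, −a<b≤a
well minimum = a = 2

2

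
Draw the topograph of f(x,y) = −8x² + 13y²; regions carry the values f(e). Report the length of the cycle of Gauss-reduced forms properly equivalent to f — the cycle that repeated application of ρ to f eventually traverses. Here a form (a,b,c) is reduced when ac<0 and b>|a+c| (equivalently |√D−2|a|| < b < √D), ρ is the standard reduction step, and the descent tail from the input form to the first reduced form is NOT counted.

D = 416, ⌊√D⌋ = 20
descent: ρ → (13,0,-8)
descent: ρ → (-8,16,5)  [lands on river]
river: ρ → (5,14,-11)
river: ρ → (-11,8,8)
river: ρ → (8,8,-11)
river: ρ → (-11,14,5)
river: ρ → (5,16,-8)
ρ-cycle length = 6 (tail of 2 descent steps not counted)

6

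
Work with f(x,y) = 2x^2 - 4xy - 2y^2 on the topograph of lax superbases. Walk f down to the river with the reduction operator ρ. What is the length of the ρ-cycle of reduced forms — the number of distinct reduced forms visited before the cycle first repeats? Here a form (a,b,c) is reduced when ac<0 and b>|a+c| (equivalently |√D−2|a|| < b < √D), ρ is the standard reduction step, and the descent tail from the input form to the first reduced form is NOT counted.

D = 32, ⌊√D⌋ = 5
descent: ρ → (-2,4,2)  [lands on river]
river: ρ → (2,4,-2)
ρ-cycle length = 2 (tail of 1 descent step not counted)

2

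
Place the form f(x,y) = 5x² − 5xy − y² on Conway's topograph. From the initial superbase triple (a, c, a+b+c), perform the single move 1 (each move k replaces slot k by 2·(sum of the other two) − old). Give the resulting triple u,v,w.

start (5,-1,-1) = (f(1,0),f(0,1),f(1,1))
replace slot 1: 2·((-1)+(-1)) − 5 = -9 → (-9,-1,-1)

-9,-1,-1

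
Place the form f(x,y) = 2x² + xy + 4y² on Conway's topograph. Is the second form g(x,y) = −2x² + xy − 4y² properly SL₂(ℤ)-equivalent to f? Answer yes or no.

D₁ = -31, D₂ = -31
f: reduced (well bottom): (2,1,4) with a≤c, −a<b≤a
g is negative-definite; reduce −g:
−g: reduced (well bottom): (2,-1,4) with a≤c, −a<b≤a
flip sign back: reduced form of g is (-2,1,-4)
reduced forms (2, 1, 4) vs (-2, 1, -4) ⇒ inequivalent

no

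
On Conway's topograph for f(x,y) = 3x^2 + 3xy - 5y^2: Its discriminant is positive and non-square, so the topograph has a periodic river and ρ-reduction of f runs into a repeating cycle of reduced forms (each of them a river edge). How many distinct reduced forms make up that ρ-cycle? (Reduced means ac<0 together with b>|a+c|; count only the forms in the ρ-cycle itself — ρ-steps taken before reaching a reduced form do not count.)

D = 69, ⌊√D⌋ = 8
river: ρ → (-5,7,1)
river: ρ → (1,7,-5)
river: ρ → (-5,3,3)
river: ρ → (3,3,-5)
ρ-cycle length = 4 (tail of 0 descent steps not counted)

4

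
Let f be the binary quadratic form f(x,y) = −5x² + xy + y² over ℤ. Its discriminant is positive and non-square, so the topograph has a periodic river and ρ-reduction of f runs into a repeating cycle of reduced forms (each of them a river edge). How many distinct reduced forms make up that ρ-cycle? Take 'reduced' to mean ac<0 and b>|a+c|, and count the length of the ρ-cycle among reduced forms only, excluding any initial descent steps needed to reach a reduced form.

D = 21, ⌊√D⌋ = 4
descent: ρ → (1,3,-3)  [lands on river]
river: ρ → (-3,3,1)
ρ-cycle length = 2 (tail of 1 descent step not counted)

2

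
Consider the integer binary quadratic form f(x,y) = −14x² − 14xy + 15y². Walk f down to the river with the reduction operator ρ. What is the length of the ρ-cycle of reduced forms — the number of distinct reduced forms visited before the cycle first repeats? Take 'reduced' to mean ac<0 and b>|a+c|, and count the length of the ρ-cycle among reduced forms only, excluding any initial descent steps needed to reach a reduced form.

D = 1036, ⌊√D⌋ = 32
descent: ρ → (15,14,-14)  [lands on river]
river: ρ → (-14,14,15)
river: ρ → (15,16,-13)
river: ρ → (-13,10,18)
river: ρ → (18,26,-5)
river: ρ → (-5,24,23)
river: ρ → (23,22,-6)
river: ρ → (-6,26,15)
river: ρ → (15,4,-17)
river: ρ → (-17,30,2)
river: ρ → (2,30,-17)
river: ρ → (-17,4,15)
river: ρ → (15,26,-6)
river: ρ → (-6,22,23)
river: ρ → (23,24,-5)
river: ρ → (-5,26,18)
river: ρ → (18,10,-13)
river: ρ → (-13,16,15)
ρ-cycle length = 18 (tail of 1 descent step not counted)

18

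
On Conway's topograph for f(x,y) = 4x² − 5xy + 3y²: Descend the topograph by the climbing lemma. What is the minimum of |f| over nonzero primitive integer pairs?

translate: b→3 (≡-5 mod 8), so (4,-5,3)→(4,3,2)
flip: (4,3,2)→(2,-3,4)
translate: b→1 (≡-3 mod 4), so (2,-3,4)→(2,1,3)
reduced (well bottom): (2,1,3) with a≤c, −a<b≤a
well minimum = a = 2

2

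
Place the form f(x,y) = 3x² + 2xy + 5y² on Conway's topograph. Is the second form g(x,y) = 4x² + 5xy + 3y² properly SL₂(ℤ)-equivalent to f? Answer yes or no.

D₁ = -56, D₂ = -23
discriminants differ ⇒ not SL₂(ℤ)-equivalent

no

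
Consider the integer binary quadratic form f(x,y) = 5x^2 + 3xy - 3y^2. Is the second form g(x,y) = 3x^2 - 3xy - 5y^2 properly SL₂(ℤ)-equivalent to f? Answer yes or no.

D₁ = 69, D₂ = 69
river cycle of f (length 4): (-3, 3, 5), (5, 7, -1), (-1, 7, 5), (5, 3, -3)
river cycle of g (length 4): (-5, 3, 3), (3, 3, -5), (-5, 7, 1), (1, 7, -5)
cycles differ ⇒ inequivalent

no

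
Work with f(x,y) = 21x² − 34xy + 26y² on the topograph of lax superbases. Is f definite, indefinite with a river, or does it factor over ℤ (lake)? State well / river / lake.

D = b²−4ac = (-34)² − 4·21·26 = -1028
D < 0 ⇒ definite ⇒ every region one sign ⇒ single well

well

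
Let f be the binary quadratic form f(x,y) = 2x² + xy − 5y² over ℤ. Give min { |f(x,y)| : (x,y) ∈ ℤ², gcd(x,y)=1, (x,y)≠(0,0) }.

descent: ρ → (-5,-1,2)
descent: ρ → (2,5,-2)  [lands on river]
river: ρ → (-2,3,4)
river: ρ → (4,5,-1)
river: ρ → (-1,5,4)
river: ρ → (4,3,-2)
river: ρ → (-2,5,2)
river: ρ → (2,3,-4)
river: ρ → (-4,5,1)
river: ρ → (1,5,-4)
river: ρ → (-4,3,2)
closes: descent 2, river 10
min |a| on river = 1

1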